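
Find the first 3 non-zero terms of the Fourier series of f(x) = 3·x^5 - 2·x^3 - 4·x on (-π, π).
(-124·π^2 + 6·π^4 + 736)·sin(x) + (-3·π^4 - 43/2 + 17·π^2)·sin(2·x) + (-52·π^2/9 + 32/27 + 2·π^4)·sin(3·x)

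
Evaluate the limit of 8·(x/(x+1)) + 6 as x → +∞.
Evaluate the dominant behaviour as x → +∞; each term tends to a finite value or vanishes.
Limit = 14.

Final answer: 14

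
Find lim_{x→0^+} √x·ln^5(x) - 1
The product is a 0·∞ indeterminate form at x → 0⁺.
Rewrite the product as ln^5(x) / x^(-1/2) and apply L'Hôpital, or use the standard hierarchy x^(-1/2) ≫ |ln x|^5 as x → 0⁺.
The indeterminate product → 0, so the limit = -1.

Final answer: -1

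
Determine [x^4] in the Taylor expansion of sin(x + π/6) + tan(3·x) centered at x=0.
Expand to order 4: sin(x + π/6) + tan(3·x) = x^4/48 + x^3·(9 - √(3)/12) - x^2/4 + x·(√(3)/2 + 3) + 1/2 + O(x^5).
The coefficient of x^4 is 1/48.

Final answer: 1/48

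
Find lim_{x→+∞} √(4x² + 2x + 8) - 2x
As x → +∞: multiply by the conjugate to get (2x+8)/(√(4x²+2x+8)+2x); the denominator ~ 4x, so the limit is 2/4 = 1/2.
Limit = 1/2.

Final answer: 1/2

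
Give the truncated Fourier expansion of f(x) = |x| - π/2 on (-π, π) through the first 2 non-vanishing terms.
-4·cos(x)/π - 4·cos(3·x)/(9·π)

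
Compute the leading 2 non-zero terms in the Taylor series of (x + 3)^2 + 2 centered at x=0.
6·x + 11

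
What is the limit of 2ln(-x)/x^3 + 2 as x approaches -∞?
The quotient is an ∞/∞ indeterminate form as x → -∞.
Compare growth rates of the dominant terms (exponentials ≫ polynomials ≫ logarithms), or apply L'Hôpital's rule; the quotient → 0.
Adding the constant: 0 + 2 = 2. Limit = 2.

Final answer: 2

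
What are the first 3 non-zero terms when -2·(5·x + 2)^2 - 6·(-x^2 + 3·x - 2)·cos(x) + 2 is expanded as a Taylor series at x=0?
-50·x^2 - 58·x + 6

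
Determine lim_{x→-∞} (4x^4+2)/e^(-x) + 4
The quotient is an ∞/∞ indeterminate form as x → -∞.
Compare growth rates of the dominant terms (exponentials ≫ polynomials ≫ logarithms), or apply L'Hôpital's rule; the quotient → 0.
Adding the constant: 0 + 4 = 4. Limit = 4.

Final answer: 4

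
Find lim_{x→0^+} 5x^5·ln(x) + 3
The product is a 0·∞ indeterminate form at x → 0⁺.
Rewrite the product as 5·ln(x) / x^(-5) and apply L'Hôpital, or use the standard hierarchy x^(-5) ≫ |ln x| as x → 0⁺.
The indeterminate product → 0, so the limit = 3.

Final answer: 3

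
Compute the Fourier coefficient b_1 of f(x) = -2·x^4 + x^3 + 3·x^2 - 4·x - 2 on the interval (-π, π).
b_1 = (1/π) ∫_{-π}^{π} f(x)·sin(1x) dx.
Evaluate the integral (use parity and integration by parts as needed): b_1 = -20 + 2·π^2.

Final answer: -20 + 2·π^2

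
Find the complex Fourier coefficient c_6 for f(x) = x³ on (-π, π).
Compute the real Fourier coefficients first: a_6 = 0, b_6 = 1/18 - π^2/3.
Then c_6 = (a_6 − i·b_6)/2 = -i/36 + i·π^2/6.

Final answer: -i/36 + i·π^2/6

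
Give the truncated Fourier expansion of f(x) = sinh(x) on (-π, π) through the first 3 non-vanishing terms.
sin(x)·sinh(π)/π - 4·sin(2·x)·sinh(π)/(5·π) + 3·sin(3·x)·sinh(π)/(5·π)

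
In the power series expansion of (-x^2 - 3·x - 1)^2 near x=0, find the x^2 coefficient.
Expand to order 2: (-x^2 - 3·x - 1)^2 = 11·x^2 + 6·x + 1 + O(x^3).
The coefficient of x^2 is 11.

Final answer: 11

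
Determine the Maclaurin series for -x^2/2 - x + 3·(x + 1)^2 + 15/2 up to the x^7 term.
5·x^2/2 + 5·x + 21/2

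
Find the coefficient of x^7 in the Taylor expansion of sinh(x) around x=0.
Expand to order 7: sinh(x) = x^7/5040 + x^5/120 + x^3/6 + x + O(x^8).
The coefficient of x^7 is 1/5040.

Final answer: 1/5040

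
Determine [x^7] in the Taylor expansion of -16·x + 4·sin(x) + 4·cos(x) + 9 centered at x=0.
Expand to order 7: -16·x + 4·sin(x) + 4·cos(x) + 9 = -x^7/1260 - x^6/180 + x^5/30 + x^4/6 - 2·x^3/3 - 2·x^2 - 12·x + 13 + O(x^8).
The coefficient of x^7 is -1/1260.

Final answer: -1/1260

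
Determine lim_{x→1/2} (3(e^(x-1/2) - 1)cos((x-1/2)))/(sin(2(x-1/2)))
Both numerator and denominator → 0 as x → 1/2; this is a 0/0 indeterminate form.
Expand each to leading order near x = 1/2: numerator ~ 3·(x - 1/2), denominator ~ 2·(x - 1/2).
The limit of the ratio is 3/2.

Final answer: 3/2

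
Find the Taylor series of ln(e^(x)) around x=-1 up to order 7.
-1 + (x + 1)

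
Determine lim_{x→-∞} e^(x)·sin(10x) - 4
Evaluate the dominant behaviour as x → -∞; each term tends to a finite value or vanishes.
Limit = -4.

Final answer: -4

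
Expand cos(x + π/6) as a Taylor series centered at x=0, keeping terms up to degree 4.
√(3)·x^4/48 + x^3/12 - √(3)·x^2/4 - x/2 + √(3)/2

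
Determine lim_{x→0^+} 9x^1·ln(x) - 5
The product is a 0·∞ indeterminate form at x → 0⁺.
Rewrite the product as 9·ln(x) / x^(-1) and apply L'Hôpital, or use the standard hierarchy x^(-1) ≫ |ln x| as x → 0⁺.
The indeterminate product → 0, so the limit = -5.

Final answer: -5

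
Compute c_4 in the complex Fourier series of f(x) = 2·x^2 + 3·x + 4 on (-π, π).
Compute the real Fourier coefficients first: a_4 = 1/2, b_4 = -3/2.
Then c_4 = (a_4 − i·b_4)/2 = 1/4 + 3·i/4.

Final answer: 1/4 + 3·i/4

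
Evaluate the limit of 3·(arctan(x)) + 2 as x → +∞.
Evaluate the dominant behaviour as x → +∞; each term tends to a finite value or vanishes.
Limit = 2 + 3·π/2.

Final answer: 2 + 3·π/2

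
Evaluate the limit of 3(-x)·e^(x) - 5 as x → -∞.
The product is a 0·∞ indeterminate form at x → -∞.
Rewrite the product as 3(-x) / e^(-x) (an ∞/∞ form) and apply L'Hôpital, or use the standard hierarchy e^(|x|) ≫ |(-x)| as x → -∞.
The indeterminate product → 0, so the limit = -5.

Final answer: -5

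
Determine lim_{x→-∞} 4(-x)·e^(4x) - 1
The product is a 0·∞ indeterminate form at x → -∞.
Rewrite the product as 4(-x) / e^(-4x) (an ∞/∞ form) and apply L'Hôpital, or use the standard hierarchy e^(4|x|) ≫ |(-x)| as x → -∞.
The indeterminate product → 0, so the limit = -1.

Final answer: -1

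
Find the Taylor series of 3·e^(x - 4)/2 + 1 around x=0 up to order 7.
x^7·e^(-4)/3360 + x^6·e^(-4)/480 + x^5·e^(-4)/80 + x^4·e^(-4)/16 + x^3·e^(-4)/4 + 3·x^2·e^(-4)/4 + 3·x·e^(-4)/2 + 3·e^(-4)/2 + 1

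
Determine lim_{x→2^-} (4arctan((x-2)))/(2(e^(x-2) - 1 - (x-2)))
Both numerator and denominator → 0 as x → 2^-; this is a 0/0 indeterminate form.
Expand each to leading order near x = 2: numerator ~ 4·(x - 2), denominator ~ (x - 2)^2.
The limit of the ratio is -∞.

Final answer: -∞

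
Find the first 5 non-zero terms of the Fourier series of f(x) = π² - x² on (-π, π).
4·cos(x) - cos(2·x) + 4·cos(3·x)/9 - cos(4·x)/4 + 2·π^2/3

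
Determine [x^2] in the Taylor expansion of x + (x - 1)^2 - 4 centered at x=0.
Expand to order 2: x + (x - 1)^2 - 4 = x^2 - x - 3 + O(x^3).
The coefficient of x^2 is 1.

Final answer: 1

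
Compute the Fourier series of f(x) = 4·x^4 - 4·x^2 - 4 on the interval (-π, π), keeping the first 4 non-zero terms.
(208 - 32·π^2)·cos(x) + (-16 + 8·π^2)·cos(2·x) + (112/27 - 32·π^2/9)·cos(3·x) - 4·π^2/3 - 4 + 4·π^4/5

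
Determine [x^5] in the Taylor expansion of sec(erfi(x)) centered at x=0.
Expand to order 5: sec(erfi(x)) = x^4·(10/(3·π^2) + 4/(3·π)) + 2·x^2/π + 1 + O(x^6).
The coefficient of x^5 is 0.

Final answer: 0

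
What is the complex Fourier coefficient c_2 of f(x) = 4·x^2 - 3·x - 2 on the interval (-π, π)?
Compute the real Fourier coefficients first: a_2 = 4, b_2 = 3.
Then c_2 = (a_2 − i·b_2)/2 = 2 - 3·i/2.

Final answer: 2 - 3·i/2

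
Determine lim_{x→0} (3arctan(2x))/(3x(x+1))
Both numerator and denominator → 0 as x → 0; this is a 0/0 indeterminate form.
Expand each to leading order near x = 0: numerator ~ 6·x, denominator ~ 3·x.
The limit of the ratio is 2.

Final answer: 2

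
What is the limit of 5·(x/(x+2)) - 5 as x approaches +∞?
Evaluate the dominant behaviour as x → +∞; each term tends to a finite value or vanishes.
Limit = 0.

Final answer: 0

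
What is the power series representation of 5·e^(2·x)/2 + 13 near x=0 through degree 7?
4·x^7/63 + 2·x^6/9 + 2·x^5/3 + 5·x^4/3 + 10·x^3/3 + 5·x^2 + 5·x + 31/2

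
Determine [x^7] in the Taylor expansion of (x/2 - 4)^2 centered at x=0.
Expand to order 7: (x/2 - 4)^2 = x^2/4 - 4·x + 16 + O(x^8).
The coefficient of x^7 is 0.

Final answer: 0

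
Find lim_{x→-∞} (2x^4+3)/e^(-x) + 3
The quotient is an ∞/∞ indeterminate form as x → -∞.
Compare growth rates of the dominant terms (exponentials ≫ polynomials ≫ logarithms), or apply L'Hôpital's rule; the quotient → 0.
Adding the constant: 0 + 3 = 3. Limit = 3.

Final answer: 3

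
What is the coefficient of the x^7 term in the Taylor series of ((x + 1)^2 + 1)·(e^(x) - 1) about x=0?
Expand to order 7: ((x + 1)^2 + 1)·(e^(x) - 1) = 29·x^7/2520 + 11·x^6/180 + 4·x^5/15 + 11·x^4/12 + 7·x^3/3 + 3·x^2 + 2·x + O(x^8).
The coefficient of x^7 is 29/2520.

Final answer: 29/2520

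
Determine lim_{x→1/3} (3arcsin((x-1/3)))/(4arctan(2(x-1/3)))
Both numerator and denominator → 0 as x → 1/3; this is a 0/0 indeterminate form.
Expand each to leading order near x = 1/3: numerator ~ 3·(x - 1/3), denominator ~ 8·(x - 1/3).
The limit of the ratio is 3/8.

Final answer: 3/8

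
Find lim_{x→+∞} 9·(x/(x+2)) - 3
Evaluate the dominant behaviour as x → +∞; each term tends to a finite value or vanishes.
Limit = 6.

Final answer: 6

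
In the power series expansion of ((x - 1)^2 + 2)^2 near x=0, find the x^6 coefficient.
Expand to order 6: ((x - 1)^2 + 2)^2 = x^4 - 4·x^3 + 10·x^2 - 12·x + 9 + O(x^7).
The coefficient of x^6 is 0.

Final answer: 0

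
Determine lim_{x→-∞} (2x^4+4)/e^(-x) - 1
The quotient is an ∞/∞ indeterminate form as x → -∞.
Compare growth rates of the dominant terms (exponentials ≫ polynomials ≫ logarithms), or apply L'Hôpital's rule; the quotient → 0.
Adding the constant: 0 - 1 = -1. Limit = -1.

Final answer: -1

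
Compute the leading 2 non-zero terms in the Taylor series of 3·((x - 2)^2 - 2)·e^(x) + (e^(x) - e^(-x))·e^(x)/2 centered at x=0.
6 - 5·x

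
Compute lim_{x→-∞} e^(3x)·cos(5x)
Evaluate the dominant behaviour as x → -∞; each term tends to a finite value or vanishes.
Limit = 0.

Final answer: 0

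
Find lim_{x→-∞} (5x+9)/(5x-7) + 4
Evaluate the dominant behaviour as x → -∞; each term tends to a finite value or vanishes.
Limit = 5.

Final answer: 5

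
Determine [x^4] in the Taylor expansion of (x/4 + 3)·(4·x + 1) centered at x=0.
Expand to order 4: (x/4 + 3)·(4·x + 1) = x^2 + 49·x/4 + 3 + O(x^5).
The coefficient of x^4 is 0.

Final answer: 0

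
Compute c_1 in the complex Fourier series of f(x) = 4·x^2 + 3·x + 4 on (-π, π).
Compute the real Fourier coefficients first: a_1 = -16, b_1 = 6.
Then c_1 = (a_1 − i·b_1)/2 = -8 - 3·i.

Final answer: -8 - 3·i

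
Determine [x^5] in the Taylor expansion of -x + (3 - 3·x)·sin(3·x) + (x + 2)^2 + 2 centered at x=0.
Expand to order 5: -x + (3 - 3·x)·sin(3·x) + (x + 2)^2 + 2 = 243·x^5/40 + 27·x^4/2 - 27·x^3/2 - 8·x^2 + 12·x + 6 + O(x^6).
The coefficient of x^5 is 243/40.

Final answer: 243/40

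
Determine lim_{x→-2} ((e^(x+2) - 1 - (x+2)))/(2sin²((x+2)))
Both numerator and denominator → 0 as x → -2; this is a 0/0 indeterminate form.
Expand each to leading order near x = -2: numerator ~ (x + 2)^2/2, denominator ~ 2·(x + 2)^2.
The limit of the ratio is 1/4.

Final answer: 1/4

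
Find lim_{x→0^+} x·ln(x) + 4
The product is a 0·∞ indeterminate form at x → 0⁺.
Rewrite the product as ln(x) / x^(-1) and apply L'Hôpital, or use the standard hierarchy x^(-1) ≫ |ln x| as x → 0⁺.
The indeterminate product → 0, so the limit = 4.

Final answer: 4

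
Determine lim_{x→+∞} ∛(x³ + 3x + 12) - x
This is an ∞ − ∞ indeterminate form.
Multiply by (A² + AB + B²)/(A² + AB + B²) where A = ∛(x³+3x + 12), B = x to use A³ − B³ = (A−B)(A²+AB+B²); the x³ terms cancel, leaving (3x + 12)/(A²+AB+B²) with denominator ~ 3x², so the limit is 0.
Limit = 0.

Final answer: 0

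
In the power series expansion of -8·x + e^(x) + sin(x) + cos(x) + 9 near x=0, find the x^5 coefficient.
Expand to order 5: -8·x + e^(x) + sin(x) + cos(x) + 9 = x^5/60 + x^4/12 - 6·x + 11 + O(x^6).
The coefficient of x^5 is 1/60.

Final answer: 1/60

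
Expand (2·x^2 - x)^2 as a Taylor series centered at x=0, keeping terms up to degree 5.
4·x^4 - 4·x^3 + x^2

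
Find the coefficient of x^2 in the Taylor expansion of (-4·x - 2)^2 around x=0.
Expand to order 2: (-4·x - 2)^2 = 16·x^2 + 16·x + 4 + O(x^3).
The coefficient of x^2 is 16.

Final answer: 16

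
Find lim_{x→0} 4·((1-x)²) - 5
Direct substitution at x = 0 gives -1.

Final answer: -1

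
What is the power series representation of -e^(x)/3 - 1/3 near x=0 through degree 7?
-x^7/15120 - x^6/2160 - x^5/360 - x^4/72 - x^3/18 - x^2/6 - x/3 - 2/3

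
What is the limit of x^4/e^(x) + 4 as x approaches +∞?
The quotient is an ∞/∞ indeterminate form as x → +∞.
The exponential denominator e^(x) dominates the polynomial numerator (e^x ≫ x^4 as x → ∞), so the quotient → 0.
Adding the constant: 0 + 4 = 4. Limit = 4.

Final answer: 4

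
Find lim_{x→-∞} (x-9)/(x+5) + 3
Evaluate the dominant behaviour as x → -∞; each term tends to a finite value or vanishes.
Limit = 4.

Final answer: 4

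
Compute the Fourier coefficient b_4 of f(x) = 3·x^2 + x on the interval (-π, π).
b_4 = (1/π) ∫_{-π}^{π} f(x)·sin(4x) dx.
Evaluate the integral (use parity and integration by parts as needed): b_4 = -1/2.

Final answer: -1/2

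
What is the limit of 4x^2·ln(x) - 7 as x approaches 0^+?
The product is a 0·∞ indeterminate form at x → 0⁺.
Rewrite the product as 4·ln(x) / x^(-2) and apply L'Hôpital, or use the standard hierarchy x^(-2) ≫ |ln x| as x → 0⁺.
The indeterminate product → 0, so the limit = -7.

Final answer: -7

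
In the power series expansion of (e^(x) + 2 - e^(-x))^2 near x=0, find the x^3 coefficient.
Expand to order 3: (e^(x) + 2 - e^(-x))^2 = 4·x^3/3 + 4·x^2 + 8·x + 4 + O(x^4).
The coefficient of x^3 is 4/3.

Final answer: 4/3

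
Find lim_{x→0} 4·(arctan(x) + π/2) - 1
Direct substitution at x = 0 gives -1 + 2·π.

Final answer: -1 + 2·π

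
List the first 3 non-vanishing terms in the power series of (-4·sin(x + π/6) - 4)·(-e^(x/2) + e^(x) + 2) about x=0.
x^2·(-√(3) - 1/4) + x·(-4·√(3) - 3) - 12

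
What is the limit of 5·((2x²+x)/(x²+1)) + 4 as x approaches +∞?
Evaluate the dominant behaviour as x → +∞; each term tends to a finite value or vanishes.
Limit = 14.

Final answer: 14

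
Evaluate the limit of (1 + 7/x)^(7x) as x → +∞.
As x → +∞: write (1 + 7/x)^(7x) = ((1 + 7/x)^x)^7 → (e^7)^7 = e^49.
Limit = e^(49).

Final answer: e^(49)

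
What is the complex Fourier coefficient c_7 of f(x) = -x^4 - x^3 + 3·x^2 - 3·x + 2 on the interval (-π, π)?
Compute the real Fourier coefficients first: a_7 = -636/2401 + 8·π^2/49, b_7 = -2·π^2/7 - 282/343.
Then c_7 = (a_7 − i·b_7)/2 = -318/2401 + 4·π^2/49 + 141·i/343 + i·π^2/7.

Final answer: -318/2401 + 4·π^2/49 + 141·i/343 + i·π^2/7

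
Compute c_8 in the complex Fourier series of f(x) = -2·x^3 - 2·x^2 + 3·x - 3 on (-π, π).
Compute the real Fourier coefficients first: a_8 = -1/8, b_8 = -51/64 + π^2/2.
Then c_8 = (a_8 − i·b_8)/2 = -1/16 - i·π^2/4 + 51·i/128.

Final answer: -1/16 - i·π^2/4 + 51·i/128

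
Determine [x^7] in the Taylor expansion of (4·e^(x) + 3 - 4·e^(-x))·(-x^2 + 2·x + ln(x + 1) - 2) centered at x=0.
Expand to order 7: (4·e^(x) + 3 - 4·e^(-x))·(-x^2 + 2·x + ln(x + 1) - 2) = -169·x^7/126 + 157·x^6/90 - 53·x^5/15 + 71·x^4/12 - 41·x^3/3 + 39·x^2/2 - 7·x - 6 + O(x^8).
The coefficient of x^7 is -169/126.

Final answer: -169/126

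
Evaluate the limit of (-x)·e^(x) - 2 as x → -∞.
The product is a 0·∞ indeterminate form at x → -∞.
Rewrite the product as (-x) / e^(-x) (an ∞/∞ form) and apply L'Hôpital, or use the standard hierarchy e^(|x|) ≫ |(-x)| as x → -∞.
The indeterminate product → 0, so the limit = -2.

Final answer: -2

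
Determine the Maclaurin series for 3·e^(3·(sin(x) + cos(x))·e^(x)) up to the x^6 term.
9017·x^6·e^(3)/10 + 2949·x^5·e^(3)/5 + 336·x^4·e^(3) + 162·x^3·e^(3) + 63·x^2·e^(3) + 18·x·e^(3) + 3·e^(3)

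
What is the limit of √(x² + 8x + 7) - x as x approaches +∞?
This is an ∞ − ∞ indeterminate form.
Multiply and divide by the conjugate √(x²+8x + 7) + x; the x² terms cancel, leaving (8x + 7)/(√(x²+8x + 7)+x) → 8/2 = 4.
Limit = 4.

Final answer: 4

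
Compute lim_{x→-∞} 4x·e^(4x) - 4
The product is a 0·∞ indeterminate form at x → -∞.
Rewrite the product as 4x / e^(-4x) (an ∞/∞ form) and apply L'Hôpital, or use the standard hierarchy e^(4|x|) ≫ |x| as x → -∞.
The indeterminate product → 0, so the limit = -4.

Final answer: -4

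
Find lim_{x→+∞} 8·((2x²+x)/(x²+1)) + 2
Evaluate the dominant behaviour as x → +∞; each term tends to a finite value or vanishes.
Limit = 18.

Final answer: 18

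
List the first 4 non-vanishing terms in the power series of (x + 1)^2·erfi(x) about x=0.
4·x^4/(3·√(π)) + 8·x^3/(3·√(π)) + 4·x^2/√(π) + 2·x/√(π)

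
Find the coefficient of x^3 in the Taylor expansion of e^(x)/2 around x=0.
Expand to order 3: e^(x)/2 = x^3/12 + x^2/4 + x/2 + 1/2 + O(x^4).
The coefficient of x^3 is 1/12.

Final answer: 1/12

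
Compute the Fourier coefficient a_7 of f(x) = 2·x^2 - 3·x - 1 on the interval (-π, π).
a_7 = (1/π) ∫_{-π}^{π} f(x)·cos(7x) dx.
Evaluate the integral (use parity and integration by parts as needed): a_7 = -8/49.

Final answer: -8/49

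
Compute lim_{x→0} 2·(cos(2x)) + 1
Direct substitution at x = 0 gives 3.

Final answer: 3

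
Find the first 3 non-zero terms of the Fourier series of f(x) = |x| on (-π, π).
-4·cos(x)/π - 4·cos(3·x)/(9·π) + π/2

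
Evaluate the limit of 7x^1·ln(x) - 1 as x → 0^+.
The product is a 0·∞ indeterminate form at x → 0⁺.
Rewrite the product as 7·ln(x) / x^(-1) and apply L'Hôpital, or use the standard hierarchy x^(-1) ≫ |ln x| as x → 0⁺.
The indeterminate product → 0, so the limit = -1.

Final answer: -1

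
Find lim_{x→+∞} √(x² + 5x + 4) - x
As x → +∞: multiply by the conjugate to get (5x+4)/(√(x²+5x+4)+x); the denominator ~ 2x, so the limit is 5/2.
Limit = 5/2.

Final answer: 5/2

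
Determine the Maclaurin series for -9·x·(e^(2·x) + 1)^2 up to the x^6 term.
-408·x^6/5 - 108·x^5 - 120·x^4 - 108·x^3 - 72·x^2 - 36·x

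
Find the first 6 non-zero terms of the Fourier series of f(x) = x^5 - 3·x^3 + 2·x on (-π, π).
(-46·π^2 + 2·π^4 + 280)·sin(x) + (-π^4 - 14 + 8·π^2)·sin(2·x) + (-94·π^2/27 + 296/81 + 2·π^4/3)·sin(3·x) + (-π^4/2 - 115/64 + 17·π^2/8)·sin(4·x) + (-38·π^2/25 + 728/625 + 2·π^4/5)·sin(5·x) + (-π^4/3 - 70/81 + 32·π^2/27)·sin(6·x)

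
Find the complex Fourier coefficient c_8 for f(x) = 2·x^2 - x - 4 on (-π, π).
Compute the real Fourier coefficients first: a_8 = 1/8, b_8 = 1/4.
Then c_8 = (a_8 − i·b_8)/2 = 1/16 - i/8.

Final answer: 1/16 - i/8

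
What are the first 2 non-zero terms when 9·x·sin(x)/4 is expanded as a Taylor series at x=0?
-3·x^4/8 + 9·x^2/4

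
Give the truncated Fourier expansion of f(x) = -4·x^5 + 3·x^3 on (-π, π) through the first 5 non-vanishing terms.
(-996 - 8·π^4 + 166·π^2)·sin(x) + (-23·π^2 + 69/2 + 4·π^4)·sin(2·x) + (-8·π^4/3 - 428/81 + 214·π^2/27)·sin(3·x) + (-4·π^2 + 3/2 + 2·π^4)·sin(4·x) + (-8·π^4/5 - 372/625 + 62·π^2/25)·sin(5·x)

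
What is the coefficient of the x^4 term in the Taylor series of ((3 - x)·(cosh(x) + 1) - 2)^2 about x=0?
Expand to order 4: ((3 - x)·(cosh(x) + 1) - 2)^2 = 21·x^4/4 - 10·x^3 + 16·x^2 - 16·x + 16 + O(x^5).
The coefficient of x^4 is 21/4.

Final answer: 21/4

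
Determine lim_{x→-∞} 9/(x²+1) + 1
Evaluate the dominant behaviour as x → -∞; each term tends to a finite value or vanishes.
Limit = 1.

Final answer: 1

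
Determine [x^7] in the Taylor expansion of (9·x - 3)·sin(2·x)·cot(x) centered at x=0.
Expand to order 7: (9·x - 3)·sin(2·x)·cot(x) = -4·x^7/5 + 4·x^6/15 + 6·x^5 - 2·x^4 - 18·x^3 + 6·x^2 + 18·x - 6 + O(x^8).
The coefficient of x^7 is -4/5.

Final answer: -4/5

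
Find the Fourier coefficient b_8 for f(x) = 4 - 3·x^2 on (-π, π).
b_8 = (1/π) ∫_{-π}^{π} f(x)·sin(8x) dx.
Evaluate the integral (use parity and integration by parts as needed): b_8 = 0.

Final answer: 0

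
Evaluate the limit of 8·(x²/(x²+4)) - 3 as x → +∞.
Evaluate the dominant behaviour as x → +∞; each term tends to a finite value or vanishes.
Limit = 5.

Final answer: 5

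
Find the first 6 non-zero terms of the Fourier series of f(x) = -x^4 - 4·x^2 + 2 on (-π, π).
(-32 + 8·π^2)·cos(x) + (-2·π^2 - 1)·cos(2·x) + (32/27 + 8·π^2/9)·cos(3·x) + (-π^2/2 - 13/16)·cos(4·x) + (352/625 + 8·π^2/25)·cos(5·x) - π^4/5 - 4·π^2/3 + 2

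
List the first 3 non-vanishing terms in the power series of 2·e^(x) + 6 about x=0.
x^2 + 2·x + 8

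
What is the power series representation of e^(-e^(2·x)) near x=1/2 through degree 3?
e^(-e) - 2·e·e^(-e)·(x - 1/2) + (-2·e + 2·e^(2))·e^(-e)·(x - 1/2)^2 + (-4·e^(3) - 4·e + 12·e^(2))·e^(-e)·(x - 1/2)^3/3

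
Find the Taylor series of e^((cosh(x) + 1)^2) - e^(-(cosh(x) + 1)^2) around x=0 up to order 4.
x^4·(-19·e^(-4)/12 + 29·e^(4)/12) + x^2·(2·e^(-4) + 2·e^(4)) - e^(-4) + e^(4)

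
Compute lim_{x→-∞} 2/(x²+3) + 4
Evaluate the dominant behaviour as x → -∞; each term tends to a finite value or vanishes.
Limit = 4.

Final answer: 4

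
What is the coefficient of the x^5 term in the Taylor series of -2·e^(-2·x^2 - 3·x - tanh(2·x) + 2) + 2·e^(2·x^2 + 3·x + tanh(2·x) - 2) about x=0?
Expand to order 5: -2·e^(-2·x^2 - 3·x - tanh(2·x) + 2) + 2·e^(2·x^2 + 3·x + tanh(2·x) - 2) = x^5·(-3523·e^(2)/60 + 5197·e^(-2)/60) + x^4·(953·e^(-2)/12 + 247·e^(2)/12) + x^3·(169·e^(-2)/3 + 49·e^(2)/3) + x^2·(-21·e^(2) + 29·e^(-2)) + x·(10·e^(-2) + 10·e^(2)) - 2·e^(2) + 2·e^(-2) + O(x^6).
The coefficient of x^5 is -3523·e^(2)/60 + 5197·e^(-2)/60.

Final answer: -3523·e^(2)/60 + 5197·e^(-2)/60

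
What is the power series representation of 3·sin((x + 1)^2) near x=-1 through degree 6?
3·(x + 1)^2 - (x + 1)^6/2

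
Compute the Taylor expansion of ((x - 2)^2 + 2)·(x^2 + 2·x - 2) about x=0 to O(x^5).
x^4 - 2·x^3 - 4·x^2 + 20·x - 12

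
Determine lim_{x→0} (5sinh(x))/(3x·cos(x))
Both numerator and denominator → 0 as x → 0; this is a 0/0 indeterminate form.
Expand each to leading order near x = 0: numerator ~ 5·x, denominator ~ 3·x.
The limit of the ratio is 5/3.

Final answer: 5/3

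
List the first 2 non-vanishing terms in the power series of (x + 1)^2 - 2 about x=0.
2·x - 1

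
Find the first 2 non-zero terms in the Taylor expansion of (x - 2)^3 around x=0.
12·x - 8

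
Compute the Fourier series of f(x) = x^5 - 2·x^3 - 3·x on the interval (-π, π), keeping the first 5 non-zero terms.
(-44·π^2 + 2·π^4 + 258)·sin(x) + (-π^4 - 15/2 + 7·π^2)·sin(2·x) + (-76·π^2/27 - 10/81 + 2·π^4/3)·sin(3·x) + (-π^4/2 + 57/64 + 13·π^2/8)·sin(4·x) + (-28·π^2/25 - 582/625 + 2·π^4/5)·sin(5·x)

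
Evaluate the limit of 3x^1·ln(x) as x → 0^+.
This is a 0·∞ indeterminate form at x → 0⁺.
Rewrite the product as 3·ln(x) / x^(-1) and apply L'Hôpital, or use the standard hierarchy x^(-1) ≫ |ln x| as x → 0⁺.
The indeterminate product → 0, so the limit = 0.

Final answer: 0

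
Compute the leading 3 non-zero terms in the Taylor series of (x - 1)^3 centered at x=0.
-3·x^2 + 3·x - 1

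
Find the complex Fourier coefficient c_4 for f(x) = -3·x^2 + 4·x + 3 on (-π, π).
Compute the real Fourier coefficients first: a_4 = -3/4, b_4 = -2.
Then c_4 = (a_4 − i·b_4)/2 = -3/8 + i.

Final answer: -3/8 + i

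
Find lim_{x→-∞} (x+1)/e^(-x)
This is an ∞/∞ indeterminate form as x → -∞.
Compare growth rates of the dominant terms (exponentials ≫ polynomials ≫ logarithms), or apply L'Hôpital's rule; the quotient → 0.
Limit = 0.

Final answer: 0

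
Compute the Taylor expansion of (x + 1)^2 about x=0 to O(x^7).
x^2 + 2·x + 1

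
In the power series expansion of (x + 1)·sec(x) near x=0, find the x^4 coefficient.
Expand to order 4: (x + 1)·sec(x) = 5·x^4/24 + x^3/2 + x^2/2 + x + 1 + O(x^5).
The coefficient of x^4 is 5/24.

Final answer: 5/24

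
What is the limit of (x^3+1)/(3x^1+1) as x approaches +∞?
This is an ∞/∞ indeterminate form as x → +∞.
Divide numerator and denominator by x^3 and let the lower-order terms vanish; the numerator's degree 3 exceeds the denominator's degree 1, so the quotient diverges.
Limit = ∞.

Final answer: ∞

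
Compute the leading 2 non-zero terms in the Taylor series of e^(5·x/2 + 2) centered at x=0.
5·x·e^(2)/2 + e^(2)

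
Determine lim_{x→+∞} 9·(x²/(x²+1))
Evaluate the dominant behaviour as x → +∞; each term tends to a finite value or vanishes.
Limit = 9.

Final answer: 9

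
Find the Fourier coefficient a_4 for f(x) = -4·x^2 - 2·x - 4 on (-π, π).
a_4 = (1/π) ∫_{-π}^{π} f(x)·cos(4x) dx.
Evaluate the integral (use parity and integration by parts as needed): a_4 = -1.

Final answer: -1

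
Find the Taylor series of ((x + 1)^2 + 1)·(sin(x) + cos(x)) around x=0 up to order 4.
-3·x^4/4 - x^3/3 + 2·x^2 + 4·x + 2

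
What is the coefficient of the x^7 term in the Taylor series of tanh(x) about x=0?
Expand to order 7: tanh(x) = -17·x^7/315 + 2·x^5/15 - x^3/3 + x + O(x^8).
The coefficient of x^7 is -17/315.

Final answer: -17/315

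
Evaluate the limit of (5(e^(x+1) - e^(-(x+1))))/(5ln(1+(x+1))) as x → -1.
Both numerator and denominator → 0 as x → -1; this is a 0/0 indeterminate form.
Expand each to leading order near x = -1: numerator ~ 10·(x + 1), denominator ~ 5·(x + 1).
The limit of the ratio is 2.

Final answer: 2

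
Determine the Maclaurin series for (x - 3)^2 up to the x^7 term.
x^2 - 6·x + 9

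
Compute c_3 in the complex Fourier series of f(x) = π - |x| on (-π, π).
Compute the real Fourier coefficients first: a_3 = 4/(9·π), b_3 = 0.
Then c_3 = (a_3 − i·b_3)/2 = 2/(9·π).

Final answer: 2/(9·π)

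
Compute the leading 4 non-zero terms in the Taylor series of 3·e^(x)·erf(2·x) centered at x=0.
-14·x^4/√(π) - 10·x^3/√(π) + 12·x^2/√(π) + 12·x/√(π)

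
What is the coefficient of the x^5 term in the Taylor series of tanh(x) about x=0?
Expand to order 5: tanh(x) = 2·x^5/15 - x^3/3 + x + O(x^6).
The coefficient of x^5 is 2/15.

Final answer: 2/15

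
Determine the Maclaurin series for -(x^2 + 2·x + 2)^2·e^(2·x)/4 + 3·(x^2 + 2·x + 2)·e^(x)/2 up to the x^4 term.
-197·x^4/24 - 41·x^3/6 - 2·x^2 + 2·x + 2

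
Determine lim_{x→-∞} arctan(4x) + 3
Evaluate the dominant behaviour as x → -∞; each term tends to a finite value or vanishes.
Limit = 3 - π/2.

Final answer: 3 - π/2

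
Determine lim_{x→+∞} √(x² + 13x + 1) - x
This is an ∞ − ∞ indeterminate form.
Multiply and divide by the conjugate √(x²+13x + 1) + x; the x² terms cancel, leaving (13x + 1)/(√(x²+13x + 1)+x) → 13/2.
Limit = 13/2.

Final answer: 13/2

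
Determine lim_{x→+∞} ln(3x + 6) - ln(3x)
This is an ∞ − ∞ indeterminate form.
Combine the logarithms: ln(3x+6) − ln(3x) = ln((3x+6)/(3x)) = ln(1 + 6/(3x)) → ln(1) = 0.
Limit = 0.

Final answer: 0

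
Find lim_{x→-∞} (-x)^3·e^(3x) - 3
The product is a 0·∞ indeterminate form at x → -∞.
Rewrite the product as (-x)^3 / e^(-3x) (an ∞/∞ form) and apply L'Hôpital, or use the standard hierarchy e^(3|x|) ≫ |(-x)^3| as x → -∞.
The indeterminate product → 0, so the limit = -3.

Final answer: -3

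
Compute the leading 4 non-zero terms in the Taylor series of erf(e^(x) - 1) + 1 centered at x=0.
-x^3/(3·√(π)) + x^2/√(π) + 2·x/√(π) + 1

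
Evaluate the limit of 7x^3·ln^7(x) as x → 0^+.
This is a 0·∞ indeterminate form at x → 0⁺.
Rewrite the product as 7·ln^7(x) / x^(-3) and apply L'Hôpital, or use the standard hierarchy x^(-3) ≫ |ln x|^7 as x → 0⁺.
The indeterminate product → 0, so the limit = 0.

Final answer: 0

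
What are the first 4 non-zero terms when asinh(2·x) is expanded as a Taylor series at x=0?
-40·x^7/7 + 12·x^5/5 - 4·x^3/3 + 2·x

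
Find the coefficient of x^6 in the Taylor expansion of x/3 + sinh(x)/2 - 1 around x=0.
Expand to order 6: x/3 + sinh(x)/2 - 1 = x^5/240 + x^3/12 + 5·x/6 - 1 + O(x^7).
The coefficient of x^6 is 0.

Final answer: 0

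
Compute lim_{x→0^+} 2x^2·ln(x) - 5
The product is a 0·∞ indeterminate form at x → 0⁺.
Rewrite the product as 2·ln(x) / x^(-2) and apply L'Hôpital, or use the standard hierarchy x^(-2) ≫ |ln x| as x → 0⁺.
The indeterminate product → 0, so the limit = -5.

Final answer: -5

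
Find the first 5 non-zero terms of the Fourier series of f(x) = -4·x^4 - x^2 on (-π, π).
(-188 + 32·π^2)·cos(x) + (11 - 8·π^2)·cos(2·x) + (-52/27 + 32·π^2/9)·cos(3·x) + (1/2 - 2·π^2)·cos(4·x) - 4·π^4/5 - π^2/3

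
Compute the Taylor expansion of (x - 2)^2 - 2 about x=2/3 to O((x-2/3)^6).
-2/9 - 8·(x - 2/3)/3 + (x - 2/3)^2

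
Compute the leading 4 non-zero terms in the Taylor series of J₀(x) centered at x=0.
-x^6/2304 + x^4/64 - x^2/4 + 1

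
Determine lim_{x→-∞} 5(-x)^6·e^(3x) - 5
The product is a 0·∞ indeterminate form at x → -∞.
Rewrite the product as 5(-x)^6 / e^(-3x) (an ∞/∞ form) and apply L'Hôpital, or use the standard hierarchy e^(3|x|) ≫ |(-x)^6| as x → -∞.
The indeterminate product → 0, so the limit = -5.

Final answer: -5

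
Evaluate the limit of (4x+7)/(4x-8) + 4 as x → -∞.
Evaluate the dominant behaviour as x → -∞; each term tends to a finite value or vanishes.
Limit = 5.

Final answer: 5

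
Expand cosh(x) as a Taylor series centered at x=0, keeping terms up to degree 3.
x^2/2 + 1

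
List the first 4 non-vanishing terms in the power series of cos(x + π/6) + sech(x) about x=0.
x^3/12 + x^2·(-1/2 - √(3)/4) - x/2 + √(3)/2 + 1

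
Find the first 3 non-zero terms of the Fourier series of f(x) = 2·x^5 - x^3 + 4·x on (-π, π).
(-82·π^2 + 4·π^4 + 500)·sin(x) + (-2·π^4 - 41/2 + 11·π^2)·sin(2·x) + (-98·π^2/27 + 412/81 + 4·π^4/3)·sin(3·x)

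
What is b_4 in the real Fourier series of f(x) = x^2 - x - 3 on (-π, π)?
b_4 = (1/π) ∫_{-π}^{π} f(x)·sin(4x) dx.
Evaluate the integral (use parity and integration by parts as needed): b_4 = 1/2.

Final answer: 1/2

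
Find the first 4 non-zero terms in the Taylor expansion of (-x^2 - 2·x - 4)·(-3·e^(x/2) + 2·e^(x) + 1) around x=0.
-47·x^4/32 - 17·x^3/6 - 7·x^2/2 - 2·x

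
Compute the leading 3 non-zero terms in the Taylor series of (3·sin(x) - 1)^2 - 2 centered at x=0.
9·x^2 - 6·x - 1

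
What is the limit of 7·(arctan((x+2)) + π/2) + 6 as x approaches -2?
Direct substitution at x = -2 gives 6 + 7·π/2.

Final answer: 6 + 7·π/2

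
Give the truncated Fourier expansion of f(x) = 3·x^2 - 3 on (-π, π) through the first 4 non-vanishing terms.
-12·cos(x) + 3·cos(2·x) - 4·cos(3·x)/3 - 3 + π^2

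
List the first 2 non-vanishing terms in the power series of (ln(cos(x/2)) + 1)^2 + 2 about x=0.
3 - x^2/4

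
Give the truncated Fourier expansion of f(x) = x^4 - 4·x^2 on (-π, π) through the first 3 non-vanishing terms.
(64 - 8·π^2)·cos(x) + (-7 + 2·π^2)·cos(2·x) - 4·π^2/3 + π^4/5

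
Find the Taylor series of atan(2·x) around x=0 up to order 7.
-128·x^7/7 + 32·x^5/5 - 8·x^3/3 + 2·x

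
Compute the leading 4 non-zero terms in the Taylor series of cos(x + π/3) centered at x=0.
√(3)·x^3/12 - x^2/4 - √(3)·x/2 + 1/2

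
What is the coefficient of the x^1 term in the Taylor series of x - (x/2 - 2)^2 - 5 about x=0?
Expand to order 1: x - (x/2 - 2)^2 - 5 = 3·x - 9 + O(x^2).
The coefficient of x^1 is 3.

Final answer: 3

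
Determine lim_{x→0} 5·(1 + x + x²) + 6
Direct substitution at x = 0 gives 11.

Final answer: 11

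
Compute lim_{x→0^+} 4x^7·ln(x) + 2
The product is a 0·∞ indeterminate form at x → 0⁺.
Rewrite the product as 4·ln(x) / x^(-7) and apply L'Hôpital, or use the standard hierarchy x^(-7) ≫ |ln x| as x → 0⁺.
The indeterminate product → 0, so the limit = 2.

Final answer: 2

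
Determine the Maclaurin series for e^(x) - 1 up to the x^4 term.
x^4/24 + x^3/6 + x^2/2 + x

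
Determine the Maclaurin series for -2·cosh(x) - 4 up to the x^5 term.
-x^4/12 - x^2 - 6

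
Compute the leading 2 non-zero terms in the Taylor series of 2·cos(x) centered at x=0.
2 - x^2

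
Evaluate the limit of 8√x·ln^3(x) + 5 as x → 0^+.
The product is a 0·∞ indeterminate form at x → 0⁺.
Rewrite the product as 8·ln^3(x) / x^(-1/2) and apply L'Hôpital, or use the standard hierarchy x^(-1/2) ≫ |ln x|^3 as x → 0⁺.
The indeterminate product → 0, so the limit = 5.

Final answer: 5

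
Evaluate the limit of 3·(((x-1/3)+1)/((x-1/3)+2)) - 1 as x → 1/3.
Direct substitution at x = 1/3 gives 1/2.

Final answer: 1/2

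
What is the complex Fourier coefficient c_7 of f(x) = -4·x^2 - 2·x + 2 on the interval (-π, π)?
Compute the real Fourier coefficients first: a_7 = 16/49, b_7 = -4/7.
Then c_7 = (a_7 − i·b_7)/2 = 8/49 + 2·i/7.

Final answer: 8/49 + 2·i/7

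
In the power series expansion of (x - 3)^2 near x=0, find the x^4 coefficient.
Expand to order 4: (x - 3)^2 = x^2 - 6·x + 9 + O(x^5).
The coefficient of x^4 is 0.

Final answer: 0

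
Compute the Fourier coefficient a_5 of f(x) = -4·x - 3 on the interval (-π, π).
a_5 = (1/π) ∫_{-π}^{π} f(x)·cos(5x) dx.
Evaluate the integral (use parity and integration by parts as needed): a_5 = 0.

Final answer: 0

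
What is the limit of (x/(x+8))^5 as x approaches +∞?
As x → +∞: x/(x+8) = 1/(1 + 8/x) → 1, and the 5th power of a limit-1 base also → 1.
Limit = 1.

Final answer: 1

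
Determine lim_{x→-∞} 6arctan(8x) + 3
Evaluate the dominant behaviour as x → -∞; each term tends to a finite value or vanishes.
Limit = 3 - 3·π.

Final answer: 3 - 3·π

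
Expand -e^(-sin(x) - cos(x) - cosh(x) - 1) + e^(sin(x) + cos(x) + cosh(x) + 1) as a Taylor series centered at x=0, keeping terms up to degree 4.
x^4·(-e^(3)/24 + 5·e^(-3)/24) + x^2·(-e^(-3)/2 + e^(3)/2) + x·(e^(-3) + e^(3)) - e^(-3) + e^(3)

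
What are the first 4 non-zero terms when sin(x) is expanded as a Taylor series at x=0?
-x^7/5040 + x^5/120 - x^3/6 + x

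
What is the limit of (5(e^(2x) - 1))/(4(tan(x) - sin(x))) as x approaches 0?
Both numerator and denominator → 0 as x → 0; this is a 0/0 indeterminate form.
Expand each to leading order near x = 0: numerator ~ 10·x, denominator ~ 2·x^3.
The limit of the ratio is ∞.

Final answer: ∞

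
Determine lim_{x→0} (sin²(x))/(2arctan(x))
Both numerator and denominator → 0 as x → 0; this is a 0/0 indeterminate form.
Expand each to leading order near x = 0: numerator ~ x^2, denominator ~ 2·x.
The limit of the ratio is 0.

Final answer: 0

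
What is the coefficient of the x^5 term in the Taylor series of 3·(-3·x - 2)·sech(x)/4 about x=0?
Expand to order 5: 3·(-3·x - 2)·sech(x)/4 = -15·x^5/32 - 5·x^4/16 + 9·x^3/8 + 3·x^2/4 - 9·x/4 - 3/2 + O(x^6).
The coefficient of x^5 is -15/32.

Final answer: -15/32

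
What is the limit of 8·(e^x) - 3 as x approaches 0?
Direct substitution at x = 0 gives 5.

Final answer: 5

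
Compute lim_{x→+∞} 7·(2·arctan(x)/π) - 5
Evaluate the dominant behaviour as x → +∞; each term tends to a finite value or vanishes.
Limit = 2.

Final answer: 2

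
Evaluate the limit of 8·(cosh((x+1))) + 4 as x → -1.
Direct substitution at x = -1 gives 12.

Final answer: 12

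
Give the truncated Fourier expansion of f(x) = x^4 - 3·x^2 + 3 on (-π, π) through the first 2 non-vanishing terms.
(60 - 8·π^2)·cos(x) - π^2 + 3 + π^4/5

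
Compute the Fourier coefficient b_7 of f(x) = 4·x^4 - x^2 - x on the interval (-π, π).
b_7 = (1/π) ∫_{-π}^{π} f(x)·sin(7x) dx.
Evaluate the integral (use parity and integration by parts as needed): b_7 = -2/7.

Final answer: -2/7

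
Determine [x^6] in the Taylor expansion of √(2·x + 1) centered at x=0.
Expand to order 6: √(2·x + 1) = -21·x^6/16 + 7·x^5/8 - 5·x^4/8 + x^3/2 - x^2/2 + x + 1 + O(x^7).
The coefficient of x^6 is -21/16.

Final answer: -21/16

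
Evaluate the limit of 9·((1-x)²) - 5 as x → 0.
Direct substitution at x = 0 gives 4.

Final answer: 4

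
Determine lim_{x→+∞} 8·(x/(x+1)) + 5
Evaluate the dominant behaviour as x → +∞; each term tends to a finite value or vanishes.
Limit = 13.

Final answer: 13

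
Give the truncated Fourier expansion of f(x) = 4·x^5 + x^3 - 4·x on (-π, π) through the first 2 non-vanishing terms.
(-158·π^2 + 8·π^4 + 940)·sin(x) + (-4·π^4 - 49/2 + 19·π^2)·sin(2·x)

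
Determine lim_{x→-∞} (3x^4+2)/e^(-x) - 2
The quotient is an ∞/∞ indeterminate form as x → -∞.
Compare growth rates of the dominant terms (exponentials ≫ polynomials ≫ logarithms), or apply L'Hôpital's rule; the quotient → 0.
Adding the constant: 0 - 2 = -2. Limit = -2.

Final answer: -2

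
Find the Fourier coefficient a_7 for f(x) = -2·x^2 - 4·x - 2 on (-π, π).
a_7 = (1/π) ∫_{-π}^{π} f(x)·cos(7x) dx.
Evaluate the integral (use parity and integration by parts as needed): a_7 = 8/49.

Final answer: 8/49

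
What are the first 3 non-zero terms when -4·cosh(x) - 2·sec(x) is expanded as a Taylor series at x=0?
-7·x^4/12 - 3·x^2 - 6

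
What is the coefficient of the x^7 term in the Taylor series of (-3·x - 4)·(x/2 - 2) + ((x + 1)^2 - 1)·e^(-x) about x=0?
Expand to order 7: (-3·x - 4)·(x/2 - 2) + ((x + 1)^2 - 1)·e^(-x) = -x^7/180 + x^6/40 - x^5/12 + x^4/6 - 5·x^2/2 + 6·x + 8 + O(x^8).
The coefficient of x^7 is -1/180.

Final answer: -1/180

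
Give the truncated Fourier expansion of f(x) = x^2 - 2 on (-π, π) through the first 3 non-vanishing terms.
-4·cos(x) + cos(2·x) - 2 + π^2/3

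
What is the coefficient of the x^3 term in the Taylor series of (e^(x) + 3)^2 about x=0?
Expand to order 3: (e^(x) + 3)^2 = 7·x^3/3 + 5·x^2 + 8·x + 16 + O(x^4).
The coefficient of x^3 is 7/3.

Final answer: 7/3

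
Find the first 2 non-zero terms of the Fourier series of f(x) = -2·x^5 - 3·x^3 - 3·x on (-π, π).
(-450 - 4·π^4 + 74·π^2)·sin(x) + (-7·π^2 + 27/2 + 2·π^4)·sin(2·x)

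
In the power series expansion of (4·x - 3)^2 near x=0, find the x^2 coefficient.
Expand to order 2: (4·x - 3)^2 = 16·x^2 - 24·x + 9 + O(x^3).
The coefficient of x^2 is 16.

Final answer: 16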